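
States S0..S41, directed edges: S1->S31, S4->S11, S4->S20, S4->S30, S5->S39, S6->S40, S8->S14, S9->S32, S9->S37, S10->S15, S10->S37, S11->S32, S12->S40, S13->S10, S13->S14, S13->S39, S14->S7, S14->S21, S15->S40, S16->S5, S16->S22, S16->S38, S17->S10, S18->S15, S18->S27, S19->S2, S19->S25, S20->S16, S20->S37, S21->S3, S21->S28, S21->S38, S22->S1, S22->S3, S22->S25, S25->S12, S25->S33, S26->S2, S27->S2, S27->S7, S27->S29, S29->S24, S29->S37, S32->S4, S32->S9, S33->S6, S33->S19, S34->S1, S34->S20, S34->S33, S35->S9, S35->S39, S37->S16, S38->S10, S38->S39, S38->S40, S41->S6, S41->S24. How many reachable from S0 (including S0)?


BFS from S0:
  layer 0: {S0}
Reachable set: {S0}
Count = 1

1


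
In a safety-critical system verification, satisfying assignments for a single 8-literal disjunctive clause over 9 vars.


Step 1: Total=2^9=512
Step 2: Unsat when all 8 false: 2^1=2
Step 3: Sat=512-2=510

510


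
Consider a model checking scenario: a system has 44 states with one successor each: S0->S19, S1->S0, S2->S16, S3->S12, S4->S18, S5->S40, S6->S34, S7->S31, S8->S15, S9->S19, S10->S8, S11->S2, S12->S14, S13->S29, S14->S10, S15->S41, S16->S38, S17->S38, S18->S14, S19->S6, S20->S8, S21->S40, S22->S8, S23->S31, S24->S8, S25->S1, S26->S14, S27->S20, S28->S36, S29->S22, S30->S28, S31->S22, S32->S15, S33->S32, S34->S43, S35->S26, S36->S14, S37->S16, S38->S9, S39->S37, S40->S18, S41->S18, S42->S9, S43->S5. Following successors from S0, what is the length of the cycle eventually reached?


Trace from S0 until a state repeats:
  S0 -> S19 -> S6 -> S34 -> S43 -> S5 -> S40 -> S18 -> S14 -> S10 -> S8 -> S15 -> S41 -> S18
S18 first seen at step 7, revisited at step 13.
Cycle length = 13 - 7 = 6

6


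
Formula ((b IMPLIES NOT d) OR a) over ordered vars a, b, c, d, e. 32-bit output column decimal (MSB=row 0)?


Formula: ((b IMPLIES NOT d) OR a) over a, b, c, d, e (32 rows)
Evaluate each row (bits = a,b,c,d,e, MSB first):
  row 0 [00000]: ((0 IMPLIES NOT 0) OR 0) -> 1
  row 1 [00001]: ((0 IMPLIES NOT 0) OR 0) -> 1
  row 2 [00010]: ((0 IMPLIES NOT 1) OR 0) -> 1
  row 3 [00011]: ((0 IMPLIES NOT 1) OR 0) -> 1
  row 4 [00100]: ((0 IMPLIES NOT 0) OR 0) -> 1
  row 5 [00101]: ((0 IMPLIES NOT 0) OR 0) -> 1
  row 6 [00110]: ((0 IMPLIES NOT 1) OR 0) -> 1
  row 7 [00111]: ((0 IMPLIES NOT 1) OR 0) -> 1
  row 8 [01000]: ((1 IMPLIES NOT 0) OR 0) -> 1
  row 9 [01001]: ((1 IMPLIES NOT 0) OR 0) -> 1
  row 10 [01010]: ((1 IMPLIES NOT 1) OR 0) -> 0
  row 11 [01011]: ((1 IMPLIES NOT 1) OR 0) -> 0
  row 12 [01100]: ((1 IMPLIES NOT 0) OR 0) -> 1
  row 13 [01101]: ((1 IMPLIES NOT 0) OR 0) -> 1
  row 14 [01110]: ((1 IMPLIES NOT 1) OR 0) -> 0
  row 15 [01111]: ((1 IMPLIES NOT 1) OR 0) -> 0
  row 16 [10000]: ((0 IMPLIES NOT 0) OR 1) -> 1
  row 17 [10001]: ((0 IMPLIES NOT 0) OR 1) -> 1
  row 18 [10010]: ((0 IMPLIES NOT 1) OR 1) -> 1
  row 19 [10011]: ((0 IMPLIES NOT 1) OR 1) -> 1
  row 20 [10100]: ((0 IMPLIES NOT 0) OR 1) -> 1
  row 21 [10101]: ((0 IMPLIES NOT 0) OR 1) -> 1
  row 22 [10110]: ((0 IMPLIES NOT 1) OR 1) -> 1
  row 23 [10111]: ((0 IMPLIES NOT 1) OR 1) -> 1
  row 24 [11000]: ((1 IMPLIES NOT 0) OR 1) -> 1
  row 25 [11001]: ((1 IMPLIES NOT 0) OR 1) -> 1
  row 26 [11010]: ((1 IMPLIES NOT 1) OR 1) -> 1
  row 27 [11011]: ((1 IMPLIES NOT 1) OR 1) -> 1
  row 28 [11100]: ((1 IMPLIES NOT 0) OR 1) -> 1
  row 29 [11101]: ((1 IMPLIES NOT 0) OR 1) -> 1
  row 30 [11110]: ((1 IMPLIES NOT 1) OR 1) -> 1
  row 31 [11111]: ((1 IMPLIES NOT 1) OR 1) -> 1
Full result column, 4 rows per line (a,b,c fixed per line; d,e runs 00..11 left to right):
  rows 0-3 [a,b,c=000]: 1111  = hex F
  rows 4-7 [a,b,c=001]: 1111  = hex F
  rows 8-11 [a,b,c=010]: 1100  = hex C
  rows 12-15 [a,b,c=011]: 1100  = hex C
  rows 16-19 [a,b,c=100]: 1111  = hex F
  rows 20-23 [a,b,c=101]: 1111  = hex F
  rows 24-27 [a,b,c=110]: 1111  = hex F
  rows 28-31 [a,b,c=111]: 1111  = hex F
Output column (row 0 .. row 31) = 11111111110011001111111111111111
Output column grouped in 4s = 1111 1111 1100 1100 1111 1111 1111 1111 = 0xFFCCFFFF
Convert to decimal digit by digit (value = value*16 + digit):
  F -> 15
  15*16 + 15 (F) = 255
  255*16 + 12 (C) = 4092
  4092*16 + 12 (C) = 65484
  65484*16 + 15 (F) = 1047759
  1047759*16 + 15 (F) = 16764159
  16764159*16 + 15 (F) = 268226559
  268226559*16 + 15 (F) = 4291624959
Decimal = 4291624959

4291624959


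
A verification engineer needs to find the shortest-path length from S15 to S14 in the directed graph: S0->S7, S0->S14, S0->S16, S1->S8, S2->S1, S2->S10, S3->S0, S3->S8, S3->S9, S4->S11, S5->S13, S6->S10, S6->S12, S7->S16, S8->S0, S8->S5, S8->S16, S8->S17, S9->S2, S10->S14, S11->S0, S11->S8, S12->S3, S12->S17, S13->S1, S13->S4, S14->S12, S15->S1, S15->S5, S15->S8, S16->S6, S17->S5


BFS layer-by-layer from S15:
  dist 0: {S15}
  dist 1: {S1, S5, S8}
  dist 2: {S0, S13, S16, S17}
  dist 3: {S4, S6, S7, S14}
  -> S14 reached at distance 3
Shortest path length = 3

3


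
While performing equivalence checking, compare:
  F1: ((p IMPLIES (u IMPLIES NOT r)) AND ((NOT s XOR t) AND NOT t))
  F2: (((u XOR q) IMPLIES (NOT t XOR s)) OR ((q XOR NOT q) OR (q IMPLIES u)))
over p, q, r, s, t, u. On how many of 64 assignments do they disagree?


F1 = ((p IMPLIES (u IMPLIES NOT r)) AND ((NOT s XOR t) AND NOT t))
F2 = (((u XOR q) IMPLIES (NOT t XOR s)) OR ((q XOR NOT q) OR (q IMPLIES u)))
Evaluate both on each of 64 rows (bits = p,q,r,s,t,u):
  row 0 [000000]: F1=1 F2=1 -> 0
  row 1 [000001]: F1=1 F2=1 -> 0
  row 2 [000010]: F1=0 F2=1 (differ) -> 1
  row 3 [000011]: F1=0 F2=1 (differ) -> 1
  row 4 [000100]: F1=0 F2=1 (differ) -> 1
  (every remaining row is evaluated the same way; all 64 results are listed next)
Full result column, 8 rows per line (p,q,r fixed per line; s,t,u runs 000..111 left to right):
  rows 0-7 [p,q,r=000]: 00111111  (ones: 6)
  rows 8-15 [p,q,r=001]: 00111111  (ones: 6)
  rows 16-23 [p,q,r=010]: 00111111  (ones: 6)
  rows 24-31 [p,q,r=011]: 00111111  (ones: 6)
  rows 32-39 [p,q,r=100]: 00111111  (ones: 6)
  rows 40-47 [p,q,r=101]: 01111111  (ones: 7)
  rows 48-55 [p,q,r=110]: 00111111  (ones: 6)
  rows 56-63 [p,q,r=111]: 01111111  (ones: 7)
Disagreements = 6+6+6+6+6+7+6+7 = 50

50


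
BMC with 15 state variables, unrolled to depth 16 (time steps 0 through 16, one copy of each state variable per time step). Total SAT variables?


BMC unrolls to depth k, creating one copy of each state var for steps 0..k.
Step count = 16 + 1 = 17 (steps 0 through 16)
Vars per step = 15
Total = 15 * 17 = 255

255


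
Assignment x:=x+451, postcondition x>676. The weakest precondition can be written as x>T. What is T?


Formula: wp(x:=E, P) = P[E/x] (substitute E for x in postcondition)
Step 1: Postcondition: x>676
Step 2: Substitute x+451 for x: x+451>676
Step 3: Solve for x: x > 676-451 = 225

225


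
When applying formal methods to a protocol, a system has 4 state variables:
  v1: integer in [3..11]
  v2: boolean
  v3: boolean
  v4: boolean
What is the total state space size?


State space = product of domain sizes of all variables.
Domain sizes:
  v1 (integer in [3..11]): 9
  v2 (boolean): 2
  v3 (boolean): 2
  v4 (boolean): 2
Product = 9 * 2 * 2 * 2 = 72

72


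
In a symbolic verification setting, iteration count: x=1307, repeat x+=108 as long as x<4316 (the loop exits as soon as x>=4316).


Step 1: x goes from 1307 toward 4316 by 108; the body runs while x<4316, so iterations = ceil((bound-start)/step)
Step 2: Distance=3009
Step 3: ceil(3009/108)=28

28


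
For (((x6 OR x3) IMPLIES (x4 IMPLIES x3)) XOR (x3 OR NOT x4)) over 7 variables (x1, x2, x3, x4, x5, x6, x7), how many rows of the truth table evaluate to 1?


Formula: (((x6 OR x3) IMPLIES (x4 IMPLIES x3)) XOR (x3 OR NOT x4)) over 7 vars (128 rows)
Evaluate each row (x1, x2, x3, x4, x5, x6, x7 as bits, MSB first):
  row 0 [0000000]: (((0 OR 0) IMPLIES (0 IMPLIES 0)) XOR (0 OR NOT 0)) -> 0
  row 1 [0000001]: (((0 OR 0) IMPLIES (0 IMPLIES 0)) XOR (0 OR NOT 0)) -> 0
  row 2 [0000010]: (((1 OR 0) IMPLIES (0 IMPLIES 0)) XOR (0 OR NOT 0)) -> 0
  row 3 [0000011]: (((1 OR 0) IMPLIES (0 IMPLIES 0)) XOR (0 OR NOT 0)) -> 0
  row 4 [0000100]: (((0 OR 0) IMPLIES (0 IMPLIES 0)) XOR (0 OR NOT 0)) -> 0
  (every remaining row is evaluated the same way; all 128 results are listed next)
Full result column, 8 rows per line (x1,x2,x3,x4 fixed per line; x5,x6,x7 runs 000..111 left to right):
  rows 0-7 [x1,x2,x3,x4=0000]: 00000000  (ones: 0)
  rows 8-15 [x1,x2,x3,x4=0001]: 11001100  (ones: 4)
  rows 16-23 [x1,x2,x3,x4=0010]: 00000000  (ones: 0)
  rows 24-31 [x1,x2,x3,x4=0011]: 00000000  (ones: 0)
  rows 32-39 [x1,x2,x3,x4=0100]: 00000000  (ones: 0)
  rows 40-47 [x1,x2,x3,x4=0101]: 11001100  (ones: 4)
  rows 48-55 [x1,x2,x3,x4=0110]: 00000000  (ones: 0)
  rows 56-63 [x1,x2,x3,x4=0111]: 00000000  (ones: 0)
  rows 64-71 [x1,x2,x3,x4=1000]: 00000000  (ones: 0)
  rows 72-79 [x1,x2,x3,x4=1001]: 11001100  (ones: 4)
  rows 80-87 [x1,x2,x3,x4=1010]: 00000000  (ones: 0)
  rows 88-95 [x1,x2,x3,x4=1011]: 00000000  (ones: 0)
  rows 96-103 [x1,x2,x3,x4=1100]: 00000000  (ones: 0)
  rows 104-111 [x1,x2,x3,x4=1101]: 11001100  (ones: 4)
  rows 112-119 [x1,x2,x3,x4=1110]: 00000000  (ones: 0)
  rows 120-127 [x1,x2,x3,x4=1111]: 00000000  (ones: 0)
Count of 1-rows = 0+4+0+0+0+4+0+0+0+4+0+0+0+4+0+0 = 16

16


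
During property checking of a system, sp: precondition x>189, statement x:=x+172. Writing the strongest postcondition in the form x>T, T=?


Formula: sp(P, x:=E) = exists old_x. (x = E[old_x/x]) AND P[old_x/x] (old_x is the value of x before the assignment; eliminate old_x by solving x = E[old_x/x] for old_x)
Step 1: Precondition P: x>189, i.e. old_x > 189
Step 2: Assignment gives x = old_x + 172, so old_x = x - 172
Step 3: Substitute into P: x - 172 > 189
Step 4: Simplify: x > 189+172 = 361

361


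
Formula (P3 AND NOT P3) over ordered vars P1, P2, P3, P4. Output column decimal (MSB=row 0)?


Formula: (P3 AND NOT P3) over P1, P2, P3, P4 (16 rows)
Evaluate each row (bits = P1,P2,P3,P4, MSB first):
  row 0 [0000]: (0 AND NOT 0) -> 0
  row 1 [0001]: (0 AND NOT 0) -> 0
  row 2 [0010]: (1 AND NOT 1) -> 0
  row 3 [0011]: (1 AND NOT 1) -> 0
  row 4 [0100]: (0 AND NOT 0) -> 0
  row 5 [0101]: (0 AND NOT 0) -> 0
  row 6 [0110]: (1 AND NOT 1) -> 0
  row 7 [0111]: (1 AND NOT 1) -> 0
  row 8 [1000]: (0 AND NOT 0) -> 0
  row 9 [1001]: (0 AND NOT 0) -> 0
  row 10 [1010]: (1 AND NOT 1) -> 0
  row 11 [1011]: (1 AND NOT 1) -> 0
  row 12 [1100]: (0 AND NOT 0) -> 0
  row 13 [1101]: (0 AND NOT 0) -> 0
  row 14 [1110]: (1 AND NOT 1) -> 0
  row 15 [1111]: (1 AND NOT 1) -> 0
Full result column, 4 rows per line (P1,P2 fixed per line; P3,P4 runs 00..11 left to right):
  rows 0-3 [P1,P2=00]: 0000  = hex 0
  rows 4-7 [P1,P2=01]: 0000  = hex 0
  rows 8-11 [P1,P2=10]: 0000  = hex 0
  rows 12-15 [P1,P2=11]: 0000  = hex 0
Output column (row 0 .. row 15) = 0000000000000000
Output column grouped in 4s = 0000 0000 0000 0000 = 0x0000
Convert to decimal digit by digit (value = value*16 + digit):
  0 -> 0
  0*16 + 0 = 0
  0*16 + 0 = 0
  0*16 + 0 = 0
Decimal = 0

0


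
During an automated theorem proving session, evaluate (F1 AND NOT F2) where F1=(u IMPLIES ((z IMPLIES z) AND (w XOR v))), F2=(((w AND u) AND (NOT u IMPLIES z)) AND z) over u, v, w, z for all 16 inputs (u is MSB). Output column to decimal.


F1 = (u IMPLIES ((z IMPLIES z) AND (w XOR v)))
F2 = (((w AND u) AND (NOT u IMPLIES z)) AND z)
Counterexample to F1=>F2 is where F1=1 and F2=0.
Evaluate each row (bits = u,v,w,z, MSB first):
  row 0 [0000]: F1=1 F2=0 -> F1&~F2 -> 1
  row 1 [0001]: F1=1 F2=0 -> F1&~F2 -> 1
  row 2 [0010]: F1=1 F2=0 -> F1&~F2 -> 1
  row 3 [0011]: F1=1 F2=0 -> F1&~F2 -> 1
  row 4 [0100]: F1=1 F2=0 -> F1&~F2 -> 1
  row 5 [0101]: F1=1 F2=0 -> F1&~F2 -> 1
  row 6 [0110]: F1=1 F2=0 -> F1&~F2 -> 1
  row 7 [0111]: F1=1 F2=0 -> F1&~F2 -> 1
  row 8 [1000]: F1=0 F2=0 -> F1&~F2 -> 0
  row 9 [1001]: F1=0 F2=0 -> F1&~F2 -> 0
  row 10 [1010]: F1=1 F2=0 -> F1&~F2 -> 1
  row 11 [1011]: F1=1 F2=1 -> F1&~F2 -> 0
  row 12 [1100]: F1=1 F2=0 -> F1&~F2 -> 1
  row 13 [1101]: F1=1 F2=0 -> F1&~F2 -> 1
  row 14 [1110]: F1=0 F2=0 -> F1&~F2 -> 0
  row 15 [1111]: F1=0 F2=1 -> F1&~F2 -> 0
Full result column, 4 rows per line (u,v fixed per line; w,z runs 00..11 left to right):
  rows 0-3 [u,v=00]: 1111  = hex F
  rows 4-7 [u,v=01]: 1111  = hex F
  rows 8-11 [u,v=10]: 0010  = hex 2
  rows 12-15 [u,v=11]: 1100  = hex C
Counterexample vector (row 0 .. row 15) = 1111111100101100
Output column grouped in 4s = 1111 1111 0010 1100 = 0xFF2C
Convert to decimal digit by digit (value = value*16 + digit):
  F -> 15
  15*16 + 15 (F) = 255
  255*16 + 2 = 4082
  4082*16 + 12 (C) = 65324
Decimal = 65324

65324


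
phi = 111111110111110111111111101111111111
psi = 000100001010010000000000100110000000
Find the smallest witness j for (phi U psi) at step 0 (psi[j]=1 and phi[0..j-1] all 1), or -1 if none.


(phi U psi) at 0: need smallest j with psi[j]=1 and phi[i]=1 for all i in [0,j).
Scan from step 0:
  step 0: phi=1, psi=0 -> continue
  step 1: phi=1, psi=0 -> continue
  step 2: phi=1, psi=0 -> continue
  step 3: psi=1 and phi held for [0,3) -> witness found
Witness step = 3

3


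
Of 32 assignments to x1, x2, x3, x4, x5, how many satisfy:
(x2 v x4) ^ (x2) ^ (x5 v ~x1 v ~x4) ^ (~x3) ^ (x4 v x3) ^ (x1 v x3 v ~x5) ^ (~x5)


CNF with 7 clauses over 5 vars (32 assignments).
An assignment satisfies CNF iff every clause has >=1 true literal.
Check each row (bits = x1,x2,x3,x4,x5; clause T/F shown):
  row 0 [00000]: clauses=FFTTFTT -> 0
  row 1 [00001]: clauses=FFTTFFF -> 0
  row 2 [00010]: clauses=TFTTTTT -> 0
  row 3 [00011]: clauses=TFTTTFF -> 0
  row 4 [00100]: clauses=FFTFTTT -> 0
  row 5 [00101]: clauses=FFTFTTF -> 0
  row 6 [00110]: clauses=TFTFTTT -> 0
  row 7 [00111]: clauses=TFTFTTF -> 0
  row 8 [01000]: clauses=TTTTFTT -> 0
  row 9 [01001]: clauses=TTTTFFF -> 0
  row 10 [01010]: clauses=TTTTTTT -> 1
  row 11 [01011]: clauses=TTTTTFF -> 0
  row 12 [01100]: clauses=TTTFTTT -> 0
  row 13 [01101]: clauses=TTTFTTF -> 0
  row 14 [01110]: clauses=TTTFTTT -> 0
  row 15 [01111]: clauses=TTTFTTF -> 0
  row 16 [10000]: clauses=FFTTFTT -> 0
  row 17 [10001]: clauses=FFTTFTF -> 0
  row 18 [10010]: clauses=TFFTTTT -> 0
  row 19 [10011]: clauses=TFTTTTF -> 0
  row 20 [10100]: clauses=FFTFTTT -> 0
  row 21 [10101]: clauses=FFTFTTF -> 0
  row 22 [10110]: clauses=TFFFTTT -> 0
  row 23 [10111]: clauses=TFTFTTF -> 0
  row 24 [11000]: clauses=TTTTFTT -> 0
  row 25 [11001]: clauses=TTTTFTF -> 0
  row 26 [11010]: clauses=TTFTTTT -> 0
  row 27 [11011]: clauses=TTTTTTF -> 0
  row 28 [11100]: clauses=TTTFTTT -> 0
  row 29 [11101]: clauses=TTTFTTF -> 0
  row 30 [11110]: clauses=TTFFTTT -> 0
  row 31 [11111]: clauses=TTTFTTF -> 0
Full result column, 8 rows per line (x1,x2 fixed per line; x3,x4,x5 runs 000..111 left to right):
  rows 0-7 [x1,x2=00]: 00000000  (ones: 0)
  rows 8-15 [x1,x2=01]: 00100000  (ones: 1)
  rows 16-23 [x1,x2=10]: 00000000  (ones: 0)
  rows 24-31 [x1,x2=11]: 00000000  (ones: 0)
Satisfying assignments = 0+1+0+0 = 1

1


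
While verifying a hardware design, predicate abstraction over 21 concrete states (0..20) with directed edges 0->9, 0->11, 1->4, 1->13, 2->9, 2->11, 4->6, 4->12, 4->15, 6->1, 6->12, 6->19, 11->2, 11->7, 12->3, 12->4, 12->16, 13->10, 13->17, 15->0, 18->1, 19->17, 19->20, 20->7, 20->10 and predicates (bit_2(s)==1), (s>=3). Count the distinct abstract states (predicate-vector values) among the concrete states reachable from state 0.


BFS from 0:
Concrete reachable: {0, 2, 7, 9, 11}
Abstract via predicates (bit_2(s)==1), (s>=3):
  (0,0) <- {0, 2}
  (0,1) <- {9, 11}
  (1,1) <- {7}
Distinct abstract states = 3

3


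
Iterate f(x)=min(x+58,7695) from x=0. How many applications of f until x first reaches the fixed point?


Step 1: x=0, cap=7695, increment=58
Step 2: x grows by 58 each step until capped at 7695; fixed point is x=7695
Step 3: iterations = ceil(7695/58) = 133

133


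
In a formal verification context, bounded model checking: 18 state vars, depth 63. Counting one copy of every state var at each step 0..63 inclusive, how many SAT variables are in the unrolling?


BMC unrolls to depth k, creating one copy of each state var for steps 0..k.
Step count = 63 + 1 = 64 (steps 0 through 63)
Vars per step = 18
Total = 18 * 64 = 1152

1152


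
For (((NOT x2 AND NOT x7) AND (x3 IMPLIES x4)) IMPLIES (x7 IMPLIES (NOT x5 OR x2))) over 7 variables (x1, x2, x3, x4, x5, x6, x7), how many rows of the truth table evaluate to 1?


Formula: (((NOT x2 AND NOT x7) AND (x3 IMPLIES x4)) IMPLIES (x7 IMPLIES (NOT x5 OR x2))) over 7 vars (128 rows)
Evaluate each row (x1, x2, x3, x4, x5, x6, x7 as bits, MSB first):
  row 0 [0000000]: (((NOT 0 AND NOT 0) AND (0 IMPLIES 0)) IMPLIES (0 IMPLIES (NOT 0 OR 0))) -> 1
  row 1 [0000001]: (((NOT 0 AND NOT 1) AND (0 IMPLIES 0)) IMPLIES (1 IMPLIES (NOT 0 OR 0))) -> 1
  row 2 [0000010]: (((NOT 0 AND NOT 0) AND (0 IMPLIES 0)) IMPLIES (0 IMPLIES (NOT 0 OR 0))) -> 1
  row 3 [0000011]: (((NOT 0 AND NOT 1) AND (0 IMPLIES 0)) IMPLIES (1 IMPLIES (NOT 0 OR 0))) -> 1
  row 4 [0000100]: (((NOT 0 AND NOT 0) AND (0 IMPLIES 0)) IMPLIES (0 IMPLIES (NOT 1 OR 0))) -> 1
  (every remaining row is evaluated the same way; all 128 results are listed next)
Full result column, 8 rows per line (x1,x2,x3,x4 fixed per line; x5,x6,x7 runs 000..111 left to right):
  rows 0-7 [x1,x2,x3,x4=0000]: 11111111  (ones: 8)
  rows 8-15 [x1,x2,x3,x4=0001]: 11111111  (ones: 8)
  rows 16-23 [x1,x2,x3,x4=0010]: 11111111  (ones: 8)
  rows 24-31 [x1,x2,x3,x4=0011]: 11111111  (ones: 8)
  rows 32-39 [x1,x2,x3,x4=0100]: 11111111  (ones: 8)
  rows 40-47 [x1,x2,x3,x4=0101]: 11111111  (ones: 8)
  rows 48-55 [x1,x2,x3,x4=0110]: 11111111  (ones: 8)
  rows 56-63 [x1,x2,x3,x4=0111]: 11111111  (ones: 8)
  rows 64-71 [x1,x2,x3,x4=1000]: 11111111  (ones: 8)
  rows 72-79 [x1,x2,x3,x4=1001]: 11111111  (ones: 8)
  rows 80-87 [x1,x2,x3,x4=1010]: 11111111  (ones: 8)
  rows 88-95 [x1,x2,x3,x4=1011]: 11111111  (ones: 8)
  rows 96-103 [x1,x2,x3,x4=1100]: 11111111  (ones: 8)
  rows 104-111 [x1,x2,x3,x4=1101]: 11111111  (ones: 8)
  rows 112-119 [x1,x2,x3,x4=1110]: 11111111  (ones: 8)
  rows 120-127 [x1,x2,x3,x4=1111]: 11111111  (ones: 8)
Count of 1-rows = 8+8+8+8+8+8+8+8+8+8+8+8+8+8+8+8 = 128

128


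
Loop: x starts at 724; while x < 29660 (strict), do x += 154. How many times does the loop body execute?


Step 1: x goes from 724 toward 29660 by 154; the body runs while x<29660, so iterations = ceil((bound-start)/step)
Step 2: Distance=28936
Step 3: ceil(28936/154)=188

188


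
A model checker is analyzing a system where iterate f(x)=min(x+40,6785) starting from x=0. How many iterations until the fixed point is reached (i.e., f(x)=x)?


Step 1: x=0, cap=6785, increment=40
Step 2: x grows by 40 each step until capped at 6785; fixed point is x=6785
Step 3: iterations = ceil(6785/40) = 170

170


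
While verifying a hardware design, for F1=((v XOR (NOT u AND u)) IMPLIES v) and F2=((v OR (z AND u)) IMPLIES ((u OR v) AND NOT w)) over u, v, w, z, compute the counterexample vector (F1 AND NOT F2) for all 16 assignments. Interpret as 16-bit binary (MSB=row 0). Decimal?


F1 = ((v XOR (NOT u AND u)) IMPLIES v)
F2 = ((v OR (z AND u)) IMPLIES ((u OR v) AND NOT w))
Counterexample to F1=>F2 is where F1=1 and F2=0.
Evaluate each row (bits = u,v,w,z, MSB first):
  row 0 [0000]: F1=1 F2=1 -> F1&~F2 -> 0
  row 1 [0001]: F1=1 F2=1 -> F1&~F2 -> 0
  row 2 [0010]: F1=1 F2=1 -> F1&~F2 -> 0
  row 3 [0011]: F1=1 F2=1 -> F1&~F2 -> 0
  row 4 [0100]: F1=1 F2=1 -> F1&~F2 -> 0
  row 5 [0101]: F1=1 F2=1 -> F1&~F2 -> 0
  row 6 [0110]: F1=1 F2=0 -> F1&~F2 -> 1
  row 7 [0111]: F1=1 F2=0 -> F1&~F2 -> 1
  row 8 [1000]: F1=1 F2=1 -> F1&~F2 -> 0
  row 9 [1001]: F1=1 F2=1 -> F1&~F2 -> 0
  row 10 [1010]: F1=1 F2=1 -> F1&~F2 -> 0
  row 11 [1011]: F1=1 F2=0 -> F1&~F2 -> 1
  row 12 [1100]: F1=1 F2=1 -> F1&~F2 -> 0
  row 13 [1101]: F1=1 F2=1 -> F1&~F2 -> 0
  row 14 [1110]: F1=1 F2=0 -> F1&~F2 -> 1
  row 15 [1111]: F1=1 F2=0 -> F1&~F2 -> 1
Full result column, 4 rows per line (u,v fixed per line; w,z runs 00..11 left to right):
  rows 0-3 [u,v=00]: 0000  = hex 0
  rows 4-7 [u,v=01]: 0011  = hex 3
  rows 8-11 [u,v=10]: 0001  = hex 1
  rows 12-15 [u,v=11]: 0011  = hex 3
Counterexample vector (row 0 .. row 15) = 0000001100010011
Output column grouped in 4s = 0000 0011 0001 0011 = 0x0313
Convert to decimal digit by digit (value = value*16 + digit):
  0 -> 0
  0*16 + 3 = 3
  3*16 + 1 = 49
  49*16 + 3 = 787
Decimal = 787

787


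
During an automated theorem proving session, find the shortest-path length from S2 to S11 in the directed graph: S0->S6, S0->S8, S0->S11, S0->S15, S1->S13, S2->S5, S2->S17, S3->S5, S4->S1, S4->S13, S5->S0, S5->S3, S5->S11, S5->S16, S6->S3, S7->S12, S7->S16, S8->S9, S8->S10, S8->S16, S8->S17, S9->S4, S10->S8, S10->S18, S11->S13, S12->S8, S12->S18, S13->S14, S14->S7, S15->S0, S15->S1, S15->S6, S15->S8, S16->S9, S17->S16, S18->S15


BFS layer-by-layer from S2:
  dist 0: {S2}
  dist 1: {S5, S17}
  dist 2: {S0, S3, S11, S16}
  -> S11 reached at distance 2
Shortest path length = 2

2


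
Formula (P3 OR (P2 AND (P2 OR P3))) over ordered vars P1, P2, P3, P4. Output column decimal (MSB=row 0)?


Formula: (P3 OR (P2 AND (P2 OR P3))) over P1, P2, P3, P4 (16 rows)
Evaluate each row (bits = P1,P2,P3,P4, MSB first):
  row 0 [0000]: (0 OR (0 AND (0 OR 0))) -> 0
  row 1 [0001]: (0 OR (0 AND (0 OR 0))) -> 0
  row 2 [0010]: (1 OR (0 AND (0 OR 1))) -> 1
  row 3 [0011]: (1 OR (0 AND (0 OR 1))) -> 1
  row 4 [0100]: (0 OR (1 AND (1 OR 0))) -> 1
  row 5 [0101]: (0 OR (1 AND (1 OR 0))) -> 1
  row 6 [0110]: (1 OR (1 AND (1 OR 1))) -> 1
  row 7 [0111]: (1 OR (1 AND (1 OR 1))) -> 1
  row 8 [1000]: (0 OR (0 AND (0 OR 0))) -> 0
  row 9 [1001]: (0 OR (0 AND (0 OR 0))) -> 0
  row 10 [1010]: (1 OR (0 AND (0 OR 1))) -> 1
  row 11 [1011]: (1 OR (0 AND (0 OR 1))) -> 1
  row 12 [1100]: (0 OR (1 AND (1 OR 0))) -> 1
  row 13 [1101]: (0 OR (1 AND (1 OR 0))) -> 1
  row 14 [1110]: (1 OR (1 AND (1 OR 1))) -> 1
  row 15 [1111]: (1 OR (1 AND (1 OR 1))) -> 1
Full result column, 4 rows per line (P1,P2 fixed per line; P3,P4 runs 00..11 left to right):
  rows 0-3 [P1,P2=00]: 0011  = hex 3
  rows 4-7 [P1,P2=01]: 1111  = hex F
  rows 8-11 [P1,P2=10]: 0011  = hex 3
  rows 12-15 [P1,P2=11]: 1111  = hex F
Output column (row 0 .. row 15) = 0011111100111111
Output column grouped in 4s = 0011 1111 0011 1111 = 0x3F3F
Convert to decimal digit by digit (value = value*16 + digit):
  3 -> 3
  3*16 + 15 (F) = 63
  63*16 + 3 = 1011
  1011*16 + 15 (F) = 16191
Decimal = 16191

16191


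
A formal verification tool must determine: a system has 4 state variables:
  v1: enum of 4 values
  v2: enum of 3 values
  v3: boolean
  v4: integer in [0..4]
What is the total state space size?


State space = product of domain sizes of all variables.
Domain sizes:
  v1 (enum of 4 values): 4
  v2 (enum of 3 values): 3
  v3 (boolean): 2
  v4 (integer in [0..4]): 5
Product = 4 * 3 * 2 * 5 = 120

120


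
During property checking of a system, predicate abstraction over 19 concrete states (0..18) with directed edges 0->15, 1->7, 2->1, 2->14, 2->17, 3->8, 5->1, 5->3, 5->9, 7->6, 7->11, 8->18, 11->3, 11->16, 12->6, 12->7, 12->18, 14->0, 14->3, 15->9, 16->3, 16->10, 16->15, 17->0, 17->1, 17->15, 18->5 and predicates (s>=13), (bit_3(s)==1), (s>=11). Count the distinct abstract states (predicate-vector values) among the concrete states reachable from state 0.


BFS from 0:
Concrete reachable: {0, 9, 15}
Abstract via predicates (s>=13), (bit_3(s)==1), (s>=11):
  (0,0,0) <- {0}
  (0,1,0) <- {9}
  (1,1,1) <- {15}
Distinct abstract states = 3

3


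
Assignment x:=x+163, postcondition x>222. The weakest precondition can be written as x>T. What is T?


Formula: wp(x:=E, P) = P[E/x] (substitute E for x in postcondition)
Step 1: Postcondition: x>222
Step 2: Substitute x+163 for x: x+163>222
Step 3: Solve for x: x > 222-163 = 59

59


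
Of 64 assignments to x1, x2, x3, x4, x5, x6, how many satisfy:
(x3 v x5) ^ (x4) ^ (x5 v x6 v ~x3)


CNF with 3 clauses over 6 vars (64 assignments).
An assignment satisfies CNF iff every clause has >=1 true literal.
Check each row (bits = x1,x2,x3,x4,x5,x6; clause T/F shown):
  row 0 [000000]: clauses=FFT -> 0
  row 1 [000001]: clauses=FFT -> 0
  row 2 [000010]: clauses=TFT -> 0
  row 3 [000011]: clauses=TFT -> 0
  row 4 [000100]: clauses=FTT -> 0
  (every remaining row is evaluated the same way; all 64 results are listed next)
Full result column, 8 rows per line (x1,x2,x3 fixed per line; x4,x5,x6 runs 000..111 left to right):
  rows 0-7 [x1,x2,x3=000]: 00000011  (ones: 2)
  rows 8-15 [x1,x2,x3=001]: 00000111  (ones: 3)
  rows 16-23 [x1,x2,x3=010]: 00000011  (ones: 2)
  rows 24-31 [x1,x2,x3=011]: 00000111  (ones: 3)
  rows 32-39 [x1,x2,x3=100]: 00000011  (ones: 2)
  rows 40-47 [x1,x2,x3=101]: 00000111  (ones: 3)
  rows 48-55 [x1,x2,x3=110]: 00000011  (ones: 2)
  rows 56-63 [x1,x2,x3=111]: 00000111  (ones: 3)
Satisfying assignments = 2+3+2+3+2+3+2+3 = 20

20


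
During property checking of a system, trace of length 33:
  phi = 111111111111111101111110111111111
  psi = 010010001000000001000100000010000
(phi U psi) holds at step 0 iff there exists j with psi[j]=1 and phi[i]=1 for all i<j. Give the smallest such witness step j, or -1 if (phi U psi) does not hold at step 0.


(phi U psi) at 0: need smallest j with psi[j]=1 and phi[i]=1 for all i in [0,j).
Scan from step 0:
  step 0: phi=1, psi=0 -> continue
  step 1: psi=1 and phi held for [0,1) -> witness found
Witness step = 1

1


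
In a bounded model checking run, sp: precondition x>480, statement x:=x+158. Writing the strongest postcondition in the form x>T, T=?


Formula: sp(P, x:=E) = exists old_x. (x = E[old_x/x]) AND P[old_x/x] (old_x is the value of x before the assignment; eliminate old_x by solving x = E[old_x/x] for old_x)
Step 1: Precondition P: x>480, i.e. old_x > 480
Step 2: Assignment gives x = old_x + 158, so old_x = x - 158
Step 3: Substitute into P: x - 158 > 480
Step 4: Simplify: x > 480+158 = 638

638


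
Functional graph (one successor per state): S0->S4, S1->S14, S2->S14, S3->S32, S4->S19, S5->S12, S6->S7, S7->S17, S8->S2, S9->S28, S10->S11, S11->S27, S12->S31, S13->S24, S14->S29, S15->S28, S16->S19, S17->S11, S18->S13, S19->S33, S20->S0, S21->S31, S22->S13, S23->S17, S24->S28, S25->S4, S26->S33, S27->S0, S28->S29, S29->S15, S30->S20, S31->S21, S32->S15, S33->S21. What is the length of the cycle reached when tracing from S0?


Trace from S0 until a state repeats:
  S0 -> S4 -> S19 -> S33 -> S21 -> S31 -> S21
S21 first seen at step 4, revisited at step 6.
Cycle length = 6 - 4 = 2

2


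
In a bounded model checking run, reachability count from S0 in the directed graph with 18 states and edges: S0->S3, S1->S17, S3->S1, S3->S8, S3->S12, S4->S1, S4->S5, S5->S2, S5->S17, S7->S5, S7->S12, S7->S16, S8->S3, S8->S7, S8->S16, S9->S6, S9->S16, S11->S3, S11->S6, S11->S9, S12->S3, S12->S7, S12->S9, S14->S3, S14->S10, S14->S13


BFS from S0:
  layer 0: {S0}
  layer 1: {S3}
  layer 2: {S1, S8, S12}
  layer 3: {S7, S9, S16, S17}
  layer 4: {S5, S6}
  layer 5: {S2}
Reachable set: {S0, S1, S2, S3, S5, S6, S7, S8, S9, S12, S16, S17}
Count = 12

12


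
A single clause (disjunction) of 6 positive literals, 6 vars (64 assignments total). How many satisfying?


Step 1: Total=2^6=64
Step 2: Unsat when all 6 false: 2^0=1
Step 3: Sat=64-1=63

63


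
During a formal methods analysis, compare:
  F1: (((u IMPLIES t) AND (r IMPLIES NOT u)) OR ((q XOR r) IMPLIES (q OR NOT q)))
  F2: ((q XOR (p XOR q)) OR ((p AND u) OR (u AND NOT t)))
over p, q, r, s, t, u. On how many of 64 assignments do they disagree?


F1 = (((u IMPLIES t) AND (r IMPLIES NOT u)) OR ((q XOR r) IMPLIES (q OR NOT q)))
F2 = ((q XOR (p XOR q)) OR ((p AND u) OR (u AND NOT t)))
Evaluate both on each of 64 rows (bits = p,q,r,s,t,u):
  row 0 [000000]: F1=1 F2=0 (differ) -> 1
  row 1 [000001]: F1=1 F2=1 -> 0
  row 2 [000010]: F1=1 F2=0 (differ) -> 1
  row 3 [000011]: F1=1 F2=0 (differ) -> 1
  row 4 [000100]: F1=1 F2=0 (differ) -> 1
  (every remaining row is evaluated the same way; all 64 results are listed next)
Full result column, 8 rows per line (p,q,r fixed per line; s,t,u runs 000..111 left to right):
  rows 0-7 [p,q,r=000]: 10111011  (ones: 6)
  rows 8-15 [p,q,r=001]: 10111011  (ones: 6)
  rows 16-23 [p,q,r=010]: 10111011  (ones: 6)
  rows 24-31 [p,q,r=011]: 10111011  (ones: 6)
  rows 32-39 [p,q,r=100]: 00000000  (ones: 0)
  rows 40-47 [p,q,r=101]: 00000000  (ones: 0)
  rows 48-55 [p,q,r=110]: 00000000  (ones: 0)
  rows 56-63 [p,q,r=111]: 00000000  (ones: 0)
Disagreements = 6+6+6+6+0+0+0+0 = 24

24


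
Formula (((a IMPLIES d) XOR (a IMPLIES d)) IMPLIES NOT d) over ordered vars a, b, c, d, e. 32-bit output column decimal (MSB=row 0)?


Formula: (((a IMPLIES d) XOR (a IMPLIES d)) IMPLIES NOT d) over a, b, c, d, e (32 rows)
Evaluate each row (bits = a,b,c,d,e, MSB first):
  row 0 [00000]: (((0 IMPLIES 0) XOR (0 IMPLIES 0)) IMPLIES NOT 0) -> 1
  row 1 [00001]: (((0 IMPLIES 0) XOR (0 IMPLIES 0)) IMPLIES NOT 0) -> 1
  row 2 [00010]: (((0 IMPLIES 1) XOR (0 IMPLIES 1)) IMPLIES NOT 1) -> 1
  row 3 [00011]: (((0 IMPLIES 1) XOR (0 IMPLIES 1)) IMPLIES NOT 1) -> 1
  row 4 [00100]: (((0 IMPLIES 0) XOR (0 IMPLIES 0)) IMPLIES NOT 0) -> 1
  row 5 [00101]: (((0 IMPLIES 0) XOR (0 IMPLIES 0)) IMPLIES NOT 0) -> 1
  row 6 [00110]: (((0 IMPLIES 1) XOR (0 IMPLIES 1)) IMPLIES NOT 1) -> 1
  row 7 [00111]: (((0 IMPLIES 1) XOR (0 IMPLIES 1)) IMPLIES NOT 1) -> 1
  row 8 [01000]: (((0 IMPLIES 0) XOR (0 IMPLIES 0)) IMPLIES NOT 0) -> 1
  row 9 [01001]: (((0 IMPLIES 0) XOR (0 IMPLIES 0)) IMPLIES NOT 0) -> 1
  row 10 [01010]: (((0 IMPLIES 1) XOR (0 IMPLIES 1)) IMPLIES NOT 1) -> 1
  row 11 [01011]: (((0 IMPLIES 1) XOR (0 IMPLIES 1)) IMPLIES NOT 1) -> 1
  row 12 [01100]: (((0 IMPLIES 0) XOR (0 IMPLIES 0)) IMPLIES NOT 0) -> 1
  row 13 [01101]: (((0 IMPLIES 0) XOR (0 IMPLIES 0)) IMPLIES NOT 0) -> 1
  row 14 [01110]: (((0 IMPLIES 1) XOR (0 IMPLIES 1)) IMPLIES NOT 1) -> 1
  row 15 [01111]: (((0 IMPLIES 1) XOR (0 IMPLIES 1)) IMPLIES NOT 1) -> 1
  row 16 [10000]: (((1 IMPLIES 0) XOR (1 IMPLIES 0)) IMPLIES NOT 0) -> 1
  row 17 [10001]: (((1 IMPLIES 0) XOR (1 IMPLIES 0)) IMPLIES NOT 0) -> 1
  row 18 [10010]: (((1 IMPLIES 1) XOR (1 IMPLIES 1)) IMPLIES NOT 1) -> 1
  row 19 [10011]: (((1 IMPLIES 1) XOR (1 IMPLIES 1)) IMPLIES NOT 1) -> 1
  row 20 [10100]: (((1 IMPLIES 0) XOR (1 IMPLIES 0)) IMPLIES NOT 0) -> 1
  row 21 [10101]: (((1 IMPLIES 0) XOR (1 IMPLIES 0)) IMPLIES NOT 0) -> 1
  row 22 [10110]: (((1 IMPLIES 1) XOR (1 IMPLIES 1)) IMPLIES NOT 1) -> 1
  row 23 [10111]: (((1 IMPLIES 1) XOR (1 IMPLIES 1)) IMPLIES NOT 1) -> 1
  row 24 [11000]: (((1 IMPLIES 0) XOR (1 IMPLIES 0)) IMPLIES NOT 0) -> 1
  row 25 [11001]: (((1 IMPLIES 0) XOR (1 IMPLIES 0)) IMPLIES NOT 0) -> 1
  row 26 [11010]: (((1 IMPLIES 1) XOR (1 IMPLIES 1)) IMPLIES NOT 1) -> 1
  row 27 [11011]: (((1 IMPLIES 1) XOR (1 IMPLIES 1)) IMPLIES NOT 1) -> 1
  row 28 [11100]: (((1 IMPLIES 0) XOR (1 IMPLIES 0)) IMPLIES NOT 0) -> 1
  row 29 [11101]: (((1 IMPLIES 0) XOR (1 IMPLIES 0)) IMPLIES NOT 0) -> 1
  row 30 [11110]: (((1 IMPLIES 1) XOR (1 IMPLIES 1)) IMPLIES NOT 1) -> 1
  row 31 [11111]: (((1 IMPLIES 1) XOR (1 IMPLIES 1)) IMPLIES NOT 1) -> 1
Full result column, 4 rows per line (a,b,c fixed per line; d,e runs 00..11 left to right):
  rows 0-3 [a,b,c=000]: 1111  = hex F
  rows 4-7 [a,b,c=001]: 1111  = hex F
  rows 8-11 [a,b,c=010]: 1111  = hex F
  rows 12-15 [a,b,c=011]: 1111  = hex F
  rows 16-19 [a,b,c=100]: 1111  = hex F
  rows 20-23 [a,b,c=101]: 1111  = hex F
  rows 24-27 [a,b,c=110]: 1111  = hex F
  rows 28-31 [a,b,c=111]: 1111  = hex F
Output column (row 0 .. row 31) = 11111111111111111111111111111111
Output column grouped in 4s = 1111 1111 1111 1111 1111 1111 1111 1111 = 0xFFFFFFFF
Convert to decimal digit by digit (value = value*16 + digit):
  F -> 15
  15*16 + 15 (F) = 255
  255*16 + 15 (F) = 4095
  4095*16 + 15 (F) = 65535
  65535*16 + 15 (F) = 1048575
  1048575*16 + 15 (F) = 16777215
  16777215*16 + 15 (F) = 268435455
  268435455*16 + 15 (F) = 4294967295
Decimal = 4294967295

4294967295


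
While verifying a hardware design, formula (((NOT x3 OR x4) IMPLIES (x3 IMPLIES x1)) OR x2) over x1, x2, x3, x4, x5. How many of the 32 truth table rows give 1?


Formula: (((NOT x3 OR x4) IMPLIES (x3 IMPLIES x1)) OR x2) over 5 vars (32 rows)
Evaluate each row (x1, x2, x3, x4, x5 as bits, MSB first):
  row 0 [00000]: (((NOT 0 OR 0) IMPLIES (0 IMPLIES 0)) OR 0) -> 1
  row 1 [00001]: (((NOT 0 OR 0) IMPLIES (0 IMPLIES 0)) OR 0) -> 1
  row 2 [00010]: (((NOT 0 OR 1) IMPLIES (0 IMPLIES 0)) OR 0) -> 1
  row 3 [00011]: (((NOT 0 OR 1) IMPLIES (0 IMPLIES 0)) OR 0) -> 1
  row 4 [00100]: (((NOT 1 OR 0) IMPLIES (1 IMPLIES 0)) OR 0) -> 1
  row 5 [00101]: (((NOT 1 OR 0) IMPLIES (1 IMPLIES 0)) OR 0) -> 1
  row 6 [00110]: (((NOT 1 OR 1) IMPLIES (1 IMPLIES 0)) OR 0) -> 0
  row 7 [00111]: (((NOT 1 OR 1) IMPLIES (1 IMPLIES 0)) OR 0) -> 0
  row 8 [01000]: (((NOT 0 OR 0) IMPLIES (0 IMPLIES 0)) OR 1) -> 1
  row 9 [01001]: (((NOT 0 OR 0) IMPLIES (0 IMPLIES 0)) OR 1) -> 1
  row 10 [01010]: (((NOT 0 OR 1) IMPLIES (0 IMPLIES 0)) OR 1) -> 1
  row 11 [01011]: (((NOT 0 OR 1) IMPLIES (0 IMPLIES 0)) OR 1) -> 1
  row 12 [01100]: (((NOT 1 OR 0) IMPLIES (1 IMPLIES 0)) OR 1) -> 1
  row 13 [01101]: (((NOT 1 OR 0) IMPLIES (1 IMPLIES 0)) OR 1) -> 1
  row 14 [01110]: (((NOT 1 OR 1) IMPLIES (1 IMPLIES 0)) OR 1) -> 1
  row 15 [01111]: (((NOT 1 OR 1) IMPLIES (1 IMPLIES 0)) OR 1) -> 1
  row 16 [10000]: (((NOT 0 OR 0) IMPLIES (0 IMPLIES 1)) OR 0) -> 1
  row 17 [10001]: (((NOT 0 OR 0) IMPLIES (0 IMPLIES 1)) OR 0) -> 1
  row 18 [10010]: (((NOT 0 OR 1) IMPLIES (0 IMPLIES 1)) OR 0) -> 1
  row 19 [10011]: (((NOT 0 OR 1) IMPLIES (0 IMPLIES 1)) OR 0) -> 1
  row 20 [10100]: (((NOT 1 OR 0) IMPLIES (1 IMPLIES 1)) OR 0) -> 1
  row 21 [10101]: (((NOT 1 OR 0) IMPLIES (1 IMPLIES 1)) OR 0) -> 1
  row 22 [10110]: (((NOT 1 OR 1) IMPLIES (1 IMPLIES 1)) OR 0) -> 1
  row 23 [10111]: (((NOT 1 OR 1) IMPLIES (1 IMPLIES 1)) OR 0) -> 1
  row 24 [11000]: (((NOT 0 OR 0) IMPLIES (0 IMPLIES 1)) OR 1) -> 1
  row 25 [11001]: (((NOT 0 OR 0) IMPLIES (0 IMPLIES 1)) OR 1) -> 1
  row 26 [11010]: (((NOT 0 OR 1) IMPLIES (0 IMPLIES 1)) OR 1) -> 1
  row 27 [11011]: (((NOT 0 OR 1) IMPLIES (0 IMPLIES 1)) OR 1) -> 1
  row 28 [11100]: (((NOT 1 OR 0) IMPLIES (1 IMPLIES 1)) OR 1) -> 1
  row 29 [11101]: (((NOT 1 OR 0) IMPLIES (1 IMPLIES 1)) OR 1) -> 1
  row 30 [11110]: (((NOT 1 OR 1) IMPLIES (1 IMPLIES 1)) OR 1) -> 1
  row 31 [11111]: (((NOT 1 OR 1) IMPLIES (1 IMPLIES 1)) OR 1) -> 1
Full result column, 8 rows per line (x1,x2 fixed per line; x3,x4,x5 runs 000..111 left to right):
  rows 0-7 [x1,x2=00]: 11111100  (ones: 6)
  rows 8-15 [x1,x2=01]: 11111111  (ones: 8)
  rows 16-23 [x1,x2=10]: 11111111  (ones: 8)
  rows 24-31 [x1,x2=11]: 11111111  (ones: 8)
Count of 1-rows = 6+8+8+8 = 30

30


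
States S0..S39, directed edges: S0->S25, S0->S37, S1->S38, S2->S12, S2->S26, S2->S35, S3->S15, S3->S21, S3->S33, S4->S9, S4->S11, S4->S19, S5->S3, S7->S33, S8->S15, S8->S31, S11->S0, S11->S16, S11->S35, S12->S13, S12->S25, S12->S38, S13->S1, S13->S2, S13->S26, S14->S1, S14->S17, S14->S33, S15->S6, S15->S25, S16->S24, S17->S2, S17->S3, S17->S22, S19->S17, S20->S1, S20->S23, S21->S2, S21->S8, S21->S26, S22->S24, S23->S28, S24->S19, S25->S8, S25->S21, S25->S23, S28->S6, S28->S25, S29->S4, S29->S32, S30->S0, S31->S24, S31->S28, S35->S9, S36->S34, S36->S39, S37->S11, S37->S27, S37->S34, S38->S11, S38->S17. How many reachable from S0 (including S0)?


BFS from S0:
  layer 0: {S0}
  layer 1: {S25, S37}
  layer 2: {S8, S11, S21, S23, S27, S34}
  layer 3: {S2, S15, S16, S26, S28, S31, S35}
  layer 4: {S6, S9, S12, S24}
  layer 5: {S13, S19, S38}
  layer 6: {S1, S17}
  layer 7: {S3, S22}
  layer 8: {S33}
Reachable set: {S0, S1, S2, S3, S6, S8, S9, S11, S12, S13, S15, S16, S17, S19, S21, S22, S23, S24, S25, S26, S27, S28, S31, S33, S34, S35, S37, S38}
Count = 28

28


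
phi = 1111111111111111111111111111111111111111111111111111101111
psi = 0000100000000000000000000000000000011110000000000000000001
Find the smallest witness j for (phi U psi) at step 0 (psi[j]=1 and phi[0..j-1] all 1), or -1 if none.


(phi U psi) at 0: need smallest j with psi[j]=1 and phi[i]=1 for all i in [0,j).
Scan from step 0:
  step 0: phi=1, psi=0 -> continue
  step 1: phi=1, psi=0 -> continue
  step 2: phi=1, psi=0 -> continue
  step 3: phi=1, psi=0 -> continue
  step 4: psi=1 and phi held for [0,4) -> witness found
Witness step = 4

4


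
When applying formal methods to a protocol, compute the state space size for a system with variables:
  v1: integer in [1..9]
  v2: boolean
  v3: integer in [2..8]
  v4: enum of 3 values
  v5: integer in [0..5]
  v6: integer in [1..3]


State space = product of domain sizes of all variables.
Domain sizes:
  v1 (integer in [1..9]): 9
  v2 (boolean): 2
  v3 (integer in [2..8]): 7
  v4 (enum of 3 values): 3
  v5 (integer in [0..5]): 6
  v6 (integer in [1..3]): 3
Product = 9 * 2 * 7 * 3 * 6 * 3 = 6804

6804


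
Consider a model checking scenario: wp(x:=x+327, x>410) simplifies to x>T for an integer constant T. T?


Formula: wp(x:=E, P) = P[E/x] (substitute E for x in postcondition)
Step 1: Postcondition: x>410
Step 2: Substitute x+327 for x: x+327>410
Step 3: Solve for x: x > 410-327 = 83

83


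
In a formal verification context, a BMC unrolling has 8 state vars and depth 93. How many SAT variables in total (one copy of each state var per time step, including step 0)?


BMC unrolls to depth k, creating one copy of each state var for steps 0..k.
Step count = 93 + 1 = 94 (steps 0 through 93)
Vars per step = 8
Total = 8 * 94 = 752

752


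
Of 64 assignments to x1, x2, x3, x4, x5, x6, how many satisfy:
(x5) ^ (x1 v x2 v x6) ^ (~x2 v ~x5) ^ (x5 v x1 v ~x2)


CNF with 4 clauses over 6 vars (64 assignments).
An assignment satisfies CNF iff every clause has >=1 true literal.
Check each row (bits = x1,x2,x3,x4,x5,x6; clause T/F shown):
  row 0 [000000]: clauses=FFTT -> 0
  row 1 [000001]: clauses=FTTT -> 0
  row 2 [000010]: clauses=TFTT -> 0
  row 3 [000011]: clauses=TTTT -> 1
  row 4 [000100]: clauses=FFTT -> 0
  (every remaining row is evaluated the same way; all 64 results are listed next)
Full result column, 8 rows per line (x1,x2,x3 fixed per line; x4,x5,x6 runs 000..111 left to right):
  rows 0-7 [x1,x2,x3=000]: 00010001  (ones: 2)
  rows 8-15 [x1,x2,x3=001]: 00010001  (ones: 2)
  rows 16-23 [x1,x2,x3=010]: 00000000  (ones: 0)
  rows 24-31 [x1,x2,x3=011]: 00000000  (ones: 0)
  rows 32-39 [x1,x2,x3=100]: 00110011  (ones: 4)
  rows 40-47 [x1,x2,x3=101]: 00110011  (ones: 4)
  rows 48-55 [x1,x2,x3=110]: 00000000  (ones: 0)
  rows 56-63 [x1,x2,x3=111]: 00000000  (ones: 0)
Satisfying assignments = 2+2+0+0+4+4+0+0 = 12

12


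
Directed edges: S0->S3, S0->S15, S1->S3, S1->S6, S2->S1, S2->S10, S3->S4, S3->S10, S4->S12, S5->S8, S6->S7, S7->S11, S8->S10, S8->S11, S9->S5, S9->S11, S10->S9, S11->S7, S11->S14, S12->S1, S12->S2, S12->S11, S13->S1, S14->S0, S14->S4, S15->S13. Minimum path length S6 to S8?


BFS layer-by-layer from S6:
  dist 0: {S6}
  dist 1: {S7}
  dist 2: {S11}
  dist 3: {S14}
  dist 4: {S0, S4}
  dist 5: {S3, S12, S15}
  dist 6: {S1, S2, S10, S13}
  dist 7: {S9}
  dist 8: {S5}
  dist 9: {S8}
  -> S8 reached at distance 9
Shortest path length = 9

9


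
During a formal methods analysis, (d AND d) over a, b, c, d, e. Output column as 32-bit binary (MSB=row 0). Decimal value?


Formula: (d AND d) over a, b, c, d, e (32 rows)
Evaluate each row (bits = a,b,c,d,e, MSB first):
  row 0 [00000]: (0 AND 0) -> 0
  row 1 [00001]: (0 AND 0) -> 0
  row 2 [00010]: (1 AND 1) -> 1
  row 3 [00011]: (1 AND 1) -> 1
  row 4 [00100]: (0 AND 0) -> 0
  row 5 [00101]: (0 AND 0) -> 0
  row 6 [00110]: (1 AND 1) -> 1
  row 7 [00111]: (1 AND 1) -> 1
  row 8 [01000]: (0 AND 0) -> 0
  row 9 [01001]: (0 AND 0) -> 0
  row 10 [01010]: (1 AND 1) -> 1
  row 11 [01011]: (1 AND 1) -> 1
  row 12 [01100]: (0 AND 0) -> 0
  row 13 [01101]: (0 AND 0) -> 0
  row 14 [01110]: (1 AND 1) -> 1
  row 15 [01111]: (1 AND 1) -> 1
  row 16 [10000]: (0 AND 0) -> 0
  row 17 [10001]: (0 AND 0) -> 0
  row 18 [10010]: (1 AND 1) -> 1
  row 19 [10011]: (1 AND 1) -> 1
  row 20 [10100]: (0 AND 0) -> 0
  row 21 [10101]: (0 AND 0) -> 0
  row 22 [10110]: (1 AND 1) -> 1
  row 23 [10111]: (1 AND 1) -> 1
  row 24 [11000]: (0 AND 0) -> 0
  row 25 [11001]: (0 AND 0) -> 0
  row 26 [11010]: (1 AND 1) -> 1
  row 27 [11011]: (1 AND 1) -> 1
  row 28 [11100]: (0 AND 0) -> 0
  row 29 [11101]: (0 AND 0) -> 0
  row 30 [11110]: (1 AND 1) -> 1
  row 31 [11111]: (1 AND 1) -> 1
Full result column, 4 rows per line (a,b,c fixed per line; d,e runs 00..11 left to right):
  rows 0-3 [a,b,c=000]: 0011  = hex 3
  rows 4-7 [a,b,c=001]: 0011  = hex 3
  rows 8-11 [a,b,c=010]: 0011  = hex 3
  rows 12-15 [a,b,c=011]: 0011  = hex 3
  rows 16-19 [a,b,c=100]: 0011  = hex 3
  rows 20-23 [a,b,c=101]: 0011  = hex 3
  rows 24-27 [a,b,c=110]: 0011  = hex 3
  rows 28-31 [a,b,c=111]: 0011  = hex 3
Output column (row 0 .. row 31) = 00110011001100110011001100110011
Output column grouped in 4s = 0011 0011 0011 0011 0011 0011 0011 0011 = 0x33333333
Convert to decimal digit by digit (value = value*16 + digit):
  3 -> 3
  3*16 + 3 = 51
  51*16 + 3 = 819
  819*16 + 3 = 13107
  13107*16 + 3 = 209715
  209715*16 + 3 = 3355443
  3355443*16 + 3 = 53687091
  53687091*16 + 3 = 858993459
Decimal = 858993459

858993459
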